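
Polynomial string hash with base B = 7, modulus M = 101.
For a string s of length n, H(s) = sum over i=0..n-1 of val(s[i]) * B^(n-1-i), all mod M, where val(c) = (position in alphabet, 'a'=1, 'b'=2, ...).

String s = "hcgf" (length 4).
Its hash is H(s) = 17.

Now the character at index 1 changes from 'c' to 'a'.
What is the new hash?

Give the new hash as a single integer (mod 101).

val('c') = 3, val('a') = 1
Position k = 1, exponent = n-1-k = 2
B^2 mod M = 7^2 mod 101 = 49
Delta = (1 - 3) * 49 mod 101 = 3
New hash = (17 + 3) mod 101 = 20

Answer: 20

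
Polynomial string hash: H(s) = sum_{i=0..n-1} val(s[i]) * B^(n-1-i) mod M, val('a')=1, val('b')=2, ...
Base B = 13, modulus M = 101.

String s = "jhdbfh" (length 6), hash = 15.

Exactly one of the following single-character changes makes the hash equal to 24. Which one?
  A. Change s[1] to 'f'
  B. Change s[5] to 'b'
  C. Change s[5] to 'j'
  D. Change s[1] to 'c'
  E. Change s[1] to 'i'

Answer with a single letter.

Option A: s[1]='h'->'f', delta=(6-8)*13^4 mod 101 = 44, hash=15+44 mod 101 = 59
Option B: s[5]='h'->'b', delta=(2-8)*13^0 mod 101 = 95, hash=15+95 mod 101 = 9
Option C: s[5]='h'->'j', delta=(10-8)*13^0 mod 101 = 2, hash=15+2 mod 101 = 17
Option D: s[1]='h'->'c', delta=(3-8)*13^4 mod 101 = 9, hash=15+9 mod 101 = 24 <-- target
Option E: s[1]='h'->'i', delta=(9-8)*13^4 mod 101 = 79, hash=15+79 mod 101 = 94

Answer: D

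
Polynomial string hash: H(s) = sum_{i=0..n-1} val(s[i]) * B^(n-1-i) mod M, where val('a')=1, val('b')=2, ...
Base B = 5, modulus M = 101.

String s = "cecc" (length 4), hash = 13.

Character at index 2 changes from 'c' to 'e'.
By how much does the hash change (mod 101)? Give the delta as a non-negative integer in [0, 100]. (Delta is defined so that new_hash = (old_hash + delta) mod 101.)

Delta formula: (val(new) - val(old)) * B^(n-1-k) mod M
  val('e') - val('c') = 5 - 3 = 2
  B^(n-1-k) = 5^1 mod 101 = 5
  Delta = 2 * 5 mod 101 = 10

Answer: 10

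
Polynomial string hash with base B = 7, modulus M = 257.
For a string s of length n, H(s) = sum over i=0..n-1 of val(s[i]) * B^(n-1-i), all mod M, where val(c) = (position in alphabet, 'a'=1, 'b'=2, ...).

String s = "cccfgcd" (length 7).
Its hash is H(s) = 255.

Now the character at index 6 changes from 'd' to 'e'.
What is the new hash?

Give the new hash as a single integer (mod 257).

Answer: 256

Derivation:
val('d') = 4, val('e') = 5
Position k = 6, exponent = n-1-k = 0
B^0 mod M = 7^0 mod 257 = 1
Delta = (5 - 4) * 1 mod 257 = 1
New hash = (255 + 1) mod 257 = 256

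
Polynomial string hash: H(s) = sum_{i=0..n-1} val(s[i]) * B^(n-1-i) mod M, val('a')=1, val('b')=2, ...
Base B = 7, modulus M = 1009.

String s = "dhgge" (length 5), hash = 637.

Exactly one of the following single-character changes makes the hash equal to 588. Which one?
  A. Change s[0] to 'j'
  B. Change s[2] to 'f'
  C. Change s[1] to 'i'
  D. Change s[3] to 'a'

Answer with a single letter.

Option A: s[0]='d'->'j', delta=(10-4)*7^4 mod 1009 = 280, hash=637+280 mod 1009 = 917
Option B: s[2]='g'->'f', delta=(6-7)*7^2 mod 1009 = 960, hash=637+960 mod 1009 = 588 <-- target
Option C: s[1]='h'->'i', delta=(9-8)*7^3 mod 1009 = 343, hash=637+343 mod 1009 = 980
Option D: s[3]='g'->'a', delta=(1-7)*7^1 mod 1009 = 967, hash=637+967 mod 1009 = 595

Answer: B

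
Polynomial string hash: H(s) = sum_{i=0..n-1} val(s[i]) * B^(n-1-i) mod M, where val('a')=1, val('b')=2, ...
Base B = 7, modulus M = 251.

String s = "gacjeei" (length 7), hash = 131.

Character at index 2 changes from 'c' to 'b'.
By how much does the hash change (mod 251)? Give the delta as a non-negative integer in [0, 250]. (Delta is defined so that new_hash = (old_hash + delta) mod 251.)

Answer: 109

Derivation:
Delta formula: (val(new) - val(old)) * B^(n-1-k) mod M
  val('b') - val('c') = 2 - 3 = -1
  B^(n-1-k) = 7^4 mod 251 = 142
  Delta = -1 * 142 mod 251 = 109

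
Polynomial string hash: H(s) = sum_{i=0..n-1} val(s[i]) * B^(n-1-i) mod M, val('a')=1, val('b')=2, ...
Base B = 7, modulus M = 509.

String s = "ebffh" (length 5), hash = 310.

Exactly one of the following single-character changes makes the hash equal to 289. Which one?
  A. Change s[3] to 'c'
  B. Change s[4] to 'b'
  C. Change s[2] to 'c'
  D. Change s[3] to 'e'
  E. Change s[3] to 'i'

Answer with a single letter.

Answer: A

Derivation:
Option A: s[3]='f'->'c', delta=(3-6)*7^1 mod 509 = 488, hash=310+488 mod 509 = 289 <-- target
Option B: s[4]='h'->'b', delta=(2-8)*7^0 mod 509 = 503, hash=310+503 mod 509 = 304
Option C: s[2]='f'->'c', delta=(3-6)*7^2 mod 509 = 362, hash=310+362 mod 509 = 163
Option D: s[3]='f'->'e', delta=(5-6)*7^1 mod 509 = 502, hash=310+502 mod 509 = 303
Option E: s[3]='f'->'i', delta=(9-6)*7^1 mod 509 = 21, hash=310+21 mod 509 = 331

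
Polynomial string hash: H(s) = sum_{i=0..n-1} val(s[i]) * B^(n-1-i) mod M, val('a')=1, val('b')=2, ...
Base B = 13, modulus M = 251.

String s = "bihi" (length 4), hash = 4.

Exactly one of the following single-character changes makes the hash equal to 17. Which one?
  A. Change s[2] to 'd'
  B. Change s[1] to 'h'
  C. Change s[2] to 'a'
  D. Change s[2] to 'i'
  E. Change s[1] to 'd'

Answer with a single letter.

Answer: D

Derivation:
Option A: s[2]='h'->'d', delta=(4-8)*13^1 mod 251 = 199, hash=4+199 mod 251 = 203
Option B: s[1]='i'->'h', delta=(8-9)*13^2 mod 251 = 82, hash=4+82 mod 251 = 86
Option C: s[2]='h'->'a', delta=(1-8)*13^1 mod 251 = 160, hash=4+160 mod 251 = 164
Option D: s[2]='h'->'i', delta=(9-8)*13^1 mod 251 = 13, hash=4+13 mod 251 = 17 <-- target
Option E: s[1]='i'->'d', delta=(4-9)*13^2 mod 251 = 159, hash=4+159 mod 251 = 163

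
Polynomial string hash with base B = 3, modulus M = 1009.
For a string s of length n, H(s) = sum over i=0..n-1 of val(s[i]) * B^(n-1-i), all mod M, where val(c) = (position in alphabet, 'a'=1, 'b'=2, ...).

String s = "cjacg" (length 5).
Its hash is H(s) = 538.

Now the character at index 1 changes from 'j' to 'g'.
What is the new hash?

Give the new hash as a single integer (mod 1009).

val('j') = 10, val('g') = 7
Position k = 1, exponent = n-1-k = 3
B^3 mod M = 3^3 mod 1009 = 27
Delta = (7 - 10) * 27 mod 1009 = 928
New hash = (538 + 928) mod 1009 = 457

Answer: 457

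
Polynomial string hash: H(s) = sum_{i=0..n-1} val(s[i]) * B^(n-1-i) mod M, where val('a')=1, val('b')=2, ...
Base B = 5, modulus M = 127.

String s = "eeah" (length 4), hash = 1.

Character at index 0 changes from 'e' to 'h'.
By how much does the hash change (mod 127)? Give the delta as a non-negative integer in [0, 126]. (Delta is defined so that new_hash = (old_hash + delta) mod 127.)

Delta formula: (val(new) - val(old)) * B^(n-1-k) mod M
  val('h') - val('e') = 8 - 5 = 3
  B^(n-1-k) = 5^3 mod 127 = 125
  Delta = 3 * 125 mod 127 = 121

Answer: 121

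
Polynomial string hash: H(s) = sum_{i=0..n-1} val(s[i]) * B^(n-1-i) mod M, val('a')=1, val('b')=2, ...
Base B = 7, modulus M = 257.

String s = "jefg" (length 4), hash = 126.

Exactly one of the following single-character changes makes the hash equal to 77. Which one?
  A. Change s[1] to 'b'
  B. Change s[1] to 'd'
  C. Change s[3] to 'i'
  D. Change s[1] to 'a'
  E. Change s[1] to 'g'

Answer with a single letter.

Answer: B

Derivation:
Option A: s[1]='e'->'b', delta=(2-5)*7^2 mod 257 = 110, hash=126+110 mod 257 = 236
Option B: s[1]='e'->'d', delta=(4-5)*7^2 mod 257 = 208, hash=126+208 mod 257 = 77 <-- target
Option C: s[3]='g'->'i', delta=(9-7)*7^0 mod 257 = 2, hash=126+2 mod 257 = 128
Option D: s[1]='e'->'a', delta=(1-5)*7^2 mod 257 = 61, hash=126+61 mod 257 = 187
Option E: s[1]='e'->'g', delta=(7-5)*7^2 mod 257 = 98, hash=126+98 mod 257 = 224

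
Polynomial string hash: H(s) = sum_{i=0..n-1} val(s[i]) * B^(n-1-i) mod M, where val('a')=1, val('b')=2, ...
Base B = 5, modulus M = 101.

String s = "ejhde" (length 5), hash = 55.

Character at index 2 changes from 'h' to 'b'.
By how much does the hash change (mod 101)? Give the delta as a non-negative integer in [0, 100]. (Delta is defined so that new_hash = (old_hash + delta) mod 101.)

Answer: 52

Derivation:
Delta formula: (val(new) - val(old)) * B^(n-1-k) mod M
  val('b') - val('h') = 2 - 8 = -6
  B^(n-1-k) = 5^2 mod 101 = 25
  Delta = -6 * 25 mod 101 = 52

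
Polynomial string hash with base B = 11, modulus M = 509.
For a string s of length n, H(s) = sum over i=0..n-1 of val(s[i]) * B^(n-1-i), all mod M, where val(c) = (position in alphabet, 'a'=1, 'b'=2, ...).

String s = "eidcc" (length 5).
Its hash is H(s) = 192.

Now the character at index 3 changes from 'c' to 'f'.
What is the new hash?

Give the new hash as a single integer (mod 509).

val('c') = 3, val('f') = 6
Position k = 3, exponent = n-1-k = 1
B^1 mod M = 11^1 mod 509 = 11
Delta = (6 - 3) * 11 mod 509 = 33
New hash = (192 + 33) mod 509 = 225

Answer: 225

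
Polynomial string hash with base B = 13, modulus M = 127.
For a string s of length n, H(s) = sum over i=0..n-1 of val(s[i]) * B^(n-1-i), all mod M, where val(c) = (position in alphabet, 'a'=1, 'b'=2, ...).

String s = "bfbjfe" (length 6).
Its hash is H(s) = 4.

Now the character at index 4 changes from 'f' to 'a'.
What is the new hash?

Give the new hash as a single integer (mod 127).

Answer: 66

Derivation:
val('f') = 6, val('a') = 1
Position k = 4, exponent = n-1-k = 1
B^1 mod M = 13^1 mod 127 = 13
Delta = (1 - 6) * 13 mod 127 = 62
New hash = (4 + 62) mod 127 = 66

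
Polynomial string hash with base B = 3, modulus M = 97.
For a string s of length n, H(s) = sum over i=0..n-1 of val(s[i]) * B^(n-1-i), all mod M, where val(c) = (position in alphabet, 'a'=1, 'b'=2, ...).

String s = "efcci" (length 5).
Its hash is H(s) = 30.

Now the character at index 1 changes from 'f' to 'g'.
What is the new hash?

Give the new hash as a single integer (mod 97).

val('f') = 6, val('g') = 7
Position k = 1, exponent = n-1-k = 3
B^3 mod M = 3^3 mod 97 = 27
Delta = (7 - 6) * 27 mod 97 = 27
New hash = (30 + 27) mod 97 = 57

Answer: 57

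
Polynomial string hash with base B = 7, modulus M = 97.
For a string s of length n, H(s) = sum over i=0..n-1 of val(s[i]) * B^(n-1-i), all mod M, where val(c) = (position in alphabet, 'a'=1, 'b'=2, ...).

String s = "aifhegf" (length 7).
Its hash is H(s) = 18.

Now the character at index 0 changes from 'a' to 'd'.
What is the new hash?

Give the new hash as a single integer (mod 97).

Answer: 79

Derivation:
val('a') = 1, val('d') = 4
Position k = 0, exponent = n-1-k = 6
B^6 mod M = 7^6 mod 97 = 85
Delta = (4 - 1) * 85 mod 97 = 61
New hash = (18 + 61) mod 97 = 79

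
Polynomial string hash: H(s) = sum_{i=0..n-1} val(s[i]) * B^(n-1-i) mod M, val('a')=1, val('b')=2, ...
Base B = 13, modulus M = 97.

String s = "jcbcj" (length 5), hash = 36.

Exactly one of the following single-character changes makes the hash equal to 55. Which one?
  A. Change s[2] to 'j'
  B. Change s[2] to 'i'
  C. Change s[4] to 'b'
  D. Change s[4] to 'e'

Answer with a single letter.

Answer: B

Derivation:
Option A: s[2]='b'->'j', delta=(10-2)*13^2 mod 97 = 91, hash=36+91 mod 97 = 30
Option B: s[2]='b'->'i', delta=(9-2)*13^2 mod 97 = 19, hash=36+19 mod 97 = 55 <-- target
Option C: s[4]='j'->'b', delta=(2-10)*13^0 mod 97 = 89, hash=36+89 mod 97 = 28
Option D: s[4]='j'->'e', delta=(5-10)*13^0 mod 97 = 92, hash=36+92 mod 97 = 31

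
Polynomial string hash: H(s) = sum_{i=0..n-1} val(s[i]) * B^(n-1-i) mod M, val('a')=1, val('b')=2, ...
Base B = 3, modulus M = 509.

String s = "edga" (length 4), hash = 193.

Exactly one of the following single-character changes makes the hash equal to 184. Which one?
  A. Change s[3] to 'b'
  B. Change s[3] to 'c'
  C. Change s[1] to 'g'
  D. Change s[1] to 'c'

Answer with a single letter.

Option A: s[3]='a'->'b', delta=(2-1)*3^0 mod 509 = 1, hash=193+1 mod 509 = 194
Option B: s[3]='a'->'c', delta=(3-1)*3^0 mod 509 = 2, hash=193+2 mod 509 = 195
Option C: s[1]='d'->'g', delta=(7-4)*3^2 mod 509 = 27, hash=193+27 mod 509 = 220
Option D: s[1]='d'->'c', delta=(3-4)*3^2 mod 509 = 500, hash=193+500 mod 509 = 184 <-- target

Answer: D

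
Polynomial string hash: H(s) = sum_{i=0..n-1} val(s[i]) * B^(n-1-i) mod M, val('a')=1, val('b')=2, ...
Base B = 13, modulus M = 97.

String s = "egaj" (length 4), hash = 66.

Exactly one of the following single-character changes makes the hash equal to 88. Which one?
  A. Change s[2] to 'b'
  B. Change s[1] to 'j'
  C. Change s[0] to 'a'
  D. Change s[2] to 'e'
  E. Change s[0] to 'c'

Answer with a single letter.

Option A: s[2]='a'->'b', delta=(2-1)*13^1 mod 97 = 13, hash=66+13 mod 97 = 79
Option B: s[1]='g'->'j', delta=(10-7)*13^2 mod 97 = 22, hash=66+22 mod 97 = 88 <-- target
Option C: s[0]='e'->'a', delta=(1-5)*13^3 mod 97 = 39, hash=66+39 mod 97 = 8
Option D: s[2]='a'->'e', delta=(5-1)*13^1 mod 97 = 52, hash=66+52 mod 97 = 21
Option E: s[0]='e'->'c', delta=(3-5)*13^3 mod 97 = 68, hash=66+68 mod 97 = 37

Answer: B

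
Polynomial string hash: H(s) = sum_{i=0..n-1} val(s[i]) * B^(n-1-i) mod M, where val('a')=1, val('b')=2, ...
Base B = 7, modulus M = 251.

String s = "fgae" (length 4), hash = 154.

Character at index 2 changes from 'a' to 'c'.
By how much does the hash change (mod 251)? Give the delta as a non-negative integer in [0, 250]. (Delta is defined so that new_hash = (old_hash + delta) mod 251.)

Answer: 14

Derivation:
Delta formula: (val(new) - val(old)) * B^(n-1-k) mod M
  val('c') - val('a') = 3 - 1 = 2
  B^(n-1-k) = 7^1 mod 251 = 7
  Delta = 2 * 7 mod 251 = 14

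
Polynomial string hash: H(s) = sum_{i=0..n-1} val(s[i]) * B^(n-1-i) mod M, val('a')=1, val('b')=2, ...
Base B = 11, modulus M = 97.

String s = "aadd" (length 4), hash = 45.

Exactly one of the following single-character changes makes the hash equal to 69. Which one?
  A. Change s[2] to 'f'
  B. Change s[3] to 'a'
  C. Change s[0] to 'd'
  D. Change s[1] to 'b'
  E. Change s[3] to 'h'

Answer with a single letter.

Option A: s[2]='d'->'f', delta=(6-4)*11^1 mod 97 = 22, hash=45+22 mod 97 = 67
Option B: s[3]='d'->'a', delta=(1-4)*11^0 mod 97 = 94, hash=45+94 mod 97 = 42
Option C: s[0]='a'->'d', delta=(4-1)*11^3 mod 97 = 16, hash=45+16 mod 97 = 61
Option D: s[1]='a'->'b', delta=(2-1)*11^2 mod 97 = 24, hash=45+24 mod 97 = 69 <-- target
Option E: s[3]='d'->'h', delta=(8-4)*11^0 mod 97 = 4, hash=45+4 mod 97 = 49

Answer: D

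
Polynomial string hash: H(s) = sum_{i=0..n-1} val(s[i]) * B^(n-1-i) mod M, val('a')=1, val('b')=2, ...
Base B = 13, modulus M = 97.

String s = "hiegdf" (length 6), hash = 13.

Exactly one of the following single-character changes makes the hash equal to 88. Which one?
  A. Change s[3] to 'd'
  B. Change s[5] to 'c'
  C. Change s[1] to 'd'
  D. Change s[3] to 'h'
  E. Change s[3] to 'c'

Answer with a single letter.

Answer: A

Derivation:
Option A: s[3]='g'->'d', delta=(4-7)*13^2 mod 97 = 75, hash=13+75 mod 97 = 88 <-- target
Option B: s[5]='f'->'c', delta=(3-6)*13^0 mod 97 = 94, hash=13+94 mod 97 = 10
Option C: s[1]='i'->'d', delta=(4-9)*13^4 mod 97 = 76, hash=13+76 mod 97 = 89
Option D: s[3]='g'->'h', delta=(8-7)*13^2 mod 97 = 72, hash=13+72 mod 97 = 85
Option E: s[3]='g'->'c', delta=(3-7)*13^2 mod 97 = 3, hash=13+3 mod 97 = 16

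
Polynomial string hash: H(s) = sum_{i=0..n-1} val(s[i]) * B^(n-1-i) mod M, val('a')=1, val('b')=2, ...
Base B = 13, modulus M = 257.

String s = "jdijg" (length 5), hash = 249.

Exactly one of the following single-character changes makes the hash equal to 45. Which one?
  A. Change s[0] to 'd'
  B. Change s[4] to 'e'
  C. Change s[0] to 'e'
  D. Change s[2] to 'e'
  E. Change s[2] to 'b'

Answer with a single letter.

Option A: s[0]='j'->'d', delta=(4-10)*13^4 mod 257 = 53, hash=249+53 mod 257 = 45 <-- target
Option B: s[4]='g'->'e', delta=(5-7)*13^0 mod 257 = 255, hash=249+255 mod 257 = 247
Option C: s[0]='j'->'e', delta=(5-10)*13^4 mod 257 = 87, hash=249+87 mod 257 = 79
Option D: s[2]='i'->'e', delta=(5-9)*13^2 mod 257 = 95, hash=249+95 mod 257 = 87
Option E: s[2]='i'->'b', delta=(2-9)*13^2 mod 257 = 102, hash=249+102 mod 257 = 94

Answer: A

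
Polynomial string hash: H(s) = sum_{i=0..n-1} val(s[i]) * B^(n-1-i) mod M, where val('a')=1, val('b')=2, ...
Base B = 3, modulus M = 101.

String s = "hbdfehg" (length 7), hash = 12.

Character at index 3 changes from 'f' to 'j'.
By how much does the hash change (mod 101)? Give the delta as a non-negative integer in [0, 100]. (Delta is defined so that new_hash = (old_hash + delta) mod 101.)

Answer: 7

Derivation:
Delta formula: (val(new) - val(old)) * B^(n-1-k) mod M
  val('j') - val('f') = 10 - 6 = 4
  B^(n-1-k) = 3^3 mod 101 = 27
  Delta = 4 * 27 mod 101 = 7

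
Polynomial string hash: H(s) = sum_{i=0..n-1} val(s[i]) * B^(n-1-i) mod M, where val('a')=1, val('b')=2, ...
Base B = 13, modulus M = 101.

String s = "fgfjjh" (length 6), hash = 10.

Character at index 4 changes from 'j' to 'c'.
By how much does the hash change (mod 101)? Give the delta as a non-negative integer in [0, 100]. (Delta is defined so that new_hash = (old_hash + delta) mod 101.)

Answer: 10

Derivation:
Delta formula: (val(new) - val(old)) * B^(n-1-k) mod M
  val('c') - val('j') = 3 - 10 = -7
  B^(n-1-k) = 13^1 mod 101 = 13
  Delta = -7 * 13 mod 101 = 10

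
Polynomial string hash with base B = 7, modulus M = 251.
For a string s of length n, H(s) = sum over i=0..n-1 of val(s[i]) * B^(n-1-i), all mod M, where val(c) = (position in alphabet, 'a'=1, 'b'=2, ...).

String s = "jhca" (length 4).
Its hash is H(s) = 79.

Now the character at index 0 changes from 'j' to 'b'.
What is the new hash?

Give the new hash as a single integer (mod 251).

val('j') = 10, val('b') = 2
Position k = 0, exponent = n-1-k = 3
B^3 mod M = 7^3 mod 251 = 92
Delta = (2 - 10) * 92 mod 251 = 17
New hash = (79 + 17) mod 251 = 96

Answer: 96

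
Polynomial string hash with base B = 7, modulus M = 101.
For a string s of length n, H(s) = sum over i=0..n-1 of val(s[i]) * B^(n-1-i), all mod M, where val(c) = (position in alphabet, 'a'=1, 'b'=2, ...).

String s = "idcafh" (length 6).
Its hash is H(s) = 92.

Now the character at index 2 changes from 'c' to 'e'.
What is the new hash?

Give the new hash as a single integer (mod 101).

val('c') = 3, val('e') = 5
Position k = 2, exponent = n-1-k = 3
B^3 mod M = 7^3 mod 101 = 40
Delta = (5 - 3) * 40 mod 101 = 80
New hash = (92 + 80) mod 101 = 71

Answer: 71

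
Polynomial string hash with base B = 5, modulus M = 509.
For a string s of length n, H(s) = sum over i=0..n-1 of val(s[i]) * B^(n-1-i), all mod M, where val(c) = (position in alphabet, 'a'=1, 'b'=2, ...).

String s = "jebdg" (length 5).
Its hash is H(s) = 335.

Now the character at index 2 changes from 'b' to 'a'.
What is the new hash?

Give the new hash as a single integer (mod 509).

Answer: 310

Derivation:
val('b') = 2, val('a') = 1
Position k = 2, exponent = n-1-k = 2
B^2 mod M = 5^2 mod 509 = 25
Delta = (1 - 2) * 25 mod 509 = 484
New hash = (335 + 484) mod 509 = 310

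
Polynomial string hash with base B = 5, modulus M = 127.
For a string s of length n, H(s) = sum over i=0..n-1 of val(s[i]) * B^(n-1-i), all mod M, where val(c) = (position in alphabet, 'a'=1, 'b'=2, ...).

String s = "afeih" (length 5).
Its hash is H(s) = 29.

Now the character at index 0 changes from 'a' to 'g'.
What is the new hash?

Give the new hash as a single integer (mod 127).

val('a') = 1, val('g') = 7
Position k = 0, exponent = n-1-k = 4
B^4 mod M = 5^4 mod 127 = 117
Delta = (7 - 1) * 117 mod 127 = 67
New hash = (29 + 67) mod 127 = 96

Answer: 96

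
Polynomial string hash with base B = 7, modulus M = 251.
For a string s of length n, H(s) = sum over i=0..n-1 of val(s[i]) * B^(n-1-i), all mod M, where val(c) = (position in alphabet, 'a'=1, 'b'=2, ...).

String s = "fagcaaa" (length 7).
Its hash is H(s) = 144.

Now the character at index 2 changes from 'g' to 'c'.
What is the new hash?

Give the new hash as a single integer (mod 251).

Answer: 78

Derivation:
val('g') = 7, val('c') = 3
Position k = 2, exponent = n-1-k = 4
B^4 mod M = 7^4 mod 251 = 142
Delta = (3 - 7) * 142 mod 251 = 185
New hash = (144 + 185) mod 251 = 78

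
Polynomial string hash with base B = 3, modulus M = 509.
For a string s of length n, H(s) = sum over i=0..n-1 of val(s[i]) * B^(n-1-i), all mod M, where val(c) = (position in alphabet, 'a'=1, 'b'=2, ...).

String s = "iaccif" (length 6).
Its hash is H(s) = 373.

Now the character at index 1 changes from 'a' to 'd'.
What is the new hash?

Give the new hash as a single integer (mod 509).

Answer: 107

Derivation:
val('a') = 1, val('d') = 4
Position k = 1, exponent = n-1-k = 4
B^4 mod M = 3^4 mod 509 = 81
Delta = (4 - 1) * 81 mod 509 = 243
New hash = (373 + 243) mod 509 = 107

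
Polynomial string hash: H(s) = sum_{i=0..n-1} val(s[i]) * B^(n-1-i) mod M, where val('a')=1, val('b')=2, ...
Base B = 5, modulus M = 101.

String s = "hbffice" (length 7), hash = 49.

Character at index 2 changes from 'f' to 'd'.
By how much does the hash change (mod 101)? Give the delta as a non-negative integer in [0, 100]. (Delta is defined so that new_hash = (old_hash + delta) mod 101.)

Answer: 63

Derivation:
Delta formula: (val(new) - val(old)) * B^(n-1-k) mod M
  val('d') - val('f') = 4 - 6 = -2
  B^(n-1-k) = 5^4 mod 101 = 19
  Delta = -2 * 19 mod 101 = 63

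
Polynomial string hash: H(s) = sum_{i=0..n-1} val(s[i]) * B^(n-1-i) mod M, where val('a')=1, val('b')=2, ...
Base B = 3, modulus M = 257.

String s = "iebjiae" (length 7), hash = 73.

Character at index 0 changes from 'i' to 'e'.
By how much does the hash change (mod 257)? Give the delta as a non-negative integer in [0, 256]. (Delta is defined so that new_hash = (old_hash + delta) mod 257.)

Answer: 168

Derivation:
Delta formula: (val(new) - val(old)) * B^(n-1-k) mod M
  val('e') - val('i') = 5 - 9 = -4
  B^(n-1-k) = 3^6 mod 257 = 215
  Delta = -4 * 215 mod 257 = 168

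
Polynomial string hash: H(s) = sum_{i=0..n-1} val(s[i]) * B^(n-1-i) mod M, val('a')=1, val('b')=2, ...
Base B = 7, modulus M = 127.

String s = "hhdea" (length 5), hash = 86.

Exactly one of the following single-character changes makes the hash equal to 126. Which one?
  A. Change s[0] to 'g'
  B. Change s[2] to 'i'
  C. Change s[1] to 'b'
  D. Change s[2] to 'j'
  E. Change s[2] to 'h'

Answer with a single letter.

Answer: D

Derivation:
Option A: s[0]='h'->'g', delta=(7-8)*7^4 mod 127 = 12, hash=86+12 mod 127 = 98
Option B: s[2]='d'->'i', delta=(9-4)*7^2 mod 127 = 118, hash=86+118 mod 127 = 77
Option C: s[1]='h'->'b', delta=(2-8)*7^3 mod 127 = 101, hash=86+101 mod 127 = 60
Option D: s[2]='d'->'j', delta=(10-4)*7^2 mod 127 = 40, hash=86+40 mod 127 = 126 <-- target
Option E: s[2]='d'->'h', delta=(8-4)*7^2 mod 127 = 69, hash=86+69 mod 127 = 28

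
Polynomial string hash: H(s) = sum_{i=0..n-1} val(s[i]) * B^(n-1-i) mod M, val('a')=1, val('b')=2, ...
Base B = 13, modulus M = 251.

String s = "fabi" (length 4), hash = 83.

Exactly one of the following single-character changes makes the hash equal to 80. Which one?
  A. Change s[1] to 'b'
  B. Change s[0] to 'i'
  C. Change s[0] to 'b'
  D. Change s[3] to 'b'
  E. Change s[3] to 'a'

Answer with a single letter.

Answer: C

Derivation:
Option A: s[1]='a'->'b', delta=(2-1)*13^2 mod 251 = 169, hash=83+169 mod 251 = 1
Option B: s[0]='f'->'i', delta=(9-6)*13^3 mod 251 = 65, hash=83+65 mod 251 = 148
Option C: s[0]='f'->'b', delta=(2-6)*13^3 mod 251 = 248, hash=83+248 mod 251 = 80 <-- target
Option D: s[3]='i'->'b', delta=(2-9)*13^0 mod 251 = 244, hash=83+244 mod 251 = 76
Option E: s[3]='i'->'a', delta=(1-9)*13^0 mod 251 = 243, hash=83+243 mod 251 = 75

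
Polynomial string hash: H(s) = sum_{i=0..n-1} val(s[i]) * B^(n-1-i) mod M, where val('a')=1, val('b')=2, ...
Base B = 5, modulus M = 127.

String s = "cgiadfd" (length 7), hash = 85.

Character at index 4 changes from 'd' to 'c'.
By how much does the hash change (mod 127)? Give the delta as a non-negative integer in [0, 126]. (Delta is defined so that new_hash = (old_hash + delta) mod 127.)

Answer: 102

Derivation:
Delta formula: (val(new) - val(old)) * B^(n-1-k) mod M
  val('c') - val('d') = 3 - 4 = -1
  B^(n-1-k) = 5^2 mod 127 = 25
  Delta = -1 * 25 mod 127 = 102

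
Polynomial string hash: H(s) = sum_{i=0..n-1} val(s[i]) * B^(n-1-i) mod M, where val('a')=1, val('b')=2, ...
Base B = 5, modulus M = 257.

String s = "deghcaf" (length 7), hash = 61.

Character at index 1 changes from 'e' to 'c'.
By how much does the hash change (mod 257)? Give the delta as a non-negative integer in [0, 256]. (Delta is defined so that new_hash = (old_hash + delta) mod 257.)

Delta formula: (val(new) - val(old)) * B^(n-1-k) mod M
  val('c') - val('e') = 3 - 5 = -2
  B^(n-1-k) = 5^5 mod 257 = 41
  Delta = -2 * 41 mod 257 = 175

Answer: 175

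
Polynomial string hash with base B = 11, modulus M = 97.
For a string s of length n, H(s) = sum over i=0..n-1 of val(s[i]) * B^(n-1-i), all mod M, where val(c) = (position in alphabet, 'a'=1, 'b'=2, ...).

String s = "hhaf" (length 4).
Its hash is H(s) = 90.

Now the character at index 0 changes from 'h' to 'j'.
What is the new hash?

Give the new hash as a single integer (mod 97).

val('h') = 8, val('j') = 10
Position k = 0, exponent = n-1-k = 3
B^3 mod M = 11^3 mod 97 = 70
Delta = (10 - 8) * 70 mod 97 = 43
New hash = (90 + 43) mod 97 = 36

Answer: 36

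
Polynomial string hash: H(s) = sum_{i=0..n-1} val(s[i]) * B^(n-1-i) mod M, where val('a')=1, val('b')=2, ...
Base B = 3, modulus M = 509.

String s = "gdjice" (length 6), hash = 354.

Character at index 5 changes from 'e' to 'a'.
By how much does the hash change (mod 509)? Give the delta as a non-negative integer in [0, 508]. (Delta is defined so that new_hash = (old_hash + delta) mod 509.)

Answer: 505

Derivation:
Delta formula: (val(new) - val(old)) * B^(n-1-k) mod M
  val('a') - val('e') = 1 - 5 = -4
  B^(n-1-k) = 3^0 mod 509 = 1
  Delta = -4 * 1 mod 509 = 505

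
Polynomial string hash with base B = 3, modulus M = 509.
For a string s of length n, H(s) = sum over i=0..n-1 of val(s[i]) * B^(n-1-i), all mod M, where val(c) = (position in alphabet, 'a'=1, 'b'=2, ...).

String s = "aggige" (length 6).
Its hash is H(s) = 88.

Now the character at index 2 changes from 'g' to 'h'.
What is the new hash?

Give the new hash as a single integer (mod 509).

Answer: 115

Derivation:
val('g') = 7, val('h') = 8
Position k = 2, exponent = n-1-k = 3
B^3 mod M = 3^3 mod 509 = 27
Delta = (8 - 7) * 27 mod 509 = 27
New hash = (88 + 27) mod 509 = 115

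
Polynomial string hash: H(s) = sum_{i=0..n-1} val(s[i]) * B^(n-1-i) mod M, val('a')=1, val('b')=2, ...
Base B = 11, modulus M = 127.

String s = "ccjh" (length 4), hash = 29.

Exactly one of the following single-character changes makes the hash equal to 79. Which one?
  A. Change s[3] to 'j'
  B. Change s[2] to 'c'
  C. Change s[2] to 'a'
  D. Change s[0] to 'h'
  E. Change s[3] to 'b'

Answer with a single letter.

Answer: B

Derivation:
Option A: s[3]='h'->'j', delta=(10-8)*11^0 mod 127 = 2, hash=29+2 mod 127 = 31
Option B: s[2]='j'->'c', delta=(3-10)*11^1 mod 127 = 50, hash=29+50 mod 127 = 79 <-- target
Option C: s[2]='j'->'a', delta=(1-10)*11^1 mod 127 = 28, hash=29+28 mod 127 = 57
Option D: s[0]='c'->'h', delta=(8-3)*11^3 mod 127 = 51, hash=29+51 mod 127 = 80
Option E: s[3]='h'->'b', delta=(2-8)*11^0 mod 127 = 121, hash=29+121 mod 127 = 23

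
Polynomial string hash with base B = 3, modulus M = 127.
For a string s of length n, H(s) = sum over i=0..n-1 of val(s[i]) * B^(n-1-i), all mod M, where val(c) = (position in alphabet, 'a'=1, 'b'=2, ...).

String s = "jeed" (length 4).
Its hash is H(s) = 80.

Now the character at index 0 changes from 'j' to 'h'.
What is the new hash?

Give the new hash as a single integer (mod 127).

val('j') = 10, val('h') = 8
Position k = 0, exponent = n-1-k = 3
B^3 mod M = 3^3 mod 127 = 27
Delta = (8 - 10) * 27 mod 127 = 73
New hash = (80 + 73) mod 127 = 26

Answer: 26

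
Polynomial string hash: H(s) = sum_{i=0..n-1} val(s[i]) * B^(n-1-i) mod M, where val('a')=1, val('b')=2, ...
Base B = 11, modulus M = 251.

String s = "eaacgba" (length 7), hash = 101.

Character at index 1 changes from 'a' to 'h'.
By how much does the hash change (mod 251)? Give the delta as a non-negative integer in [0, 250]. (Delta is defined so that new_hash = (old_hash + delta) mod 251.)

Delta formula: (val(new) - val(old)) * B^(n-1-k) mod M
  val('h') - val('a') = 8 - 1 = 7
  B^(n-1-k) = 11^5 mod 251 = 160
  Delta = 7 * 160 mod 251 = 116

Answer: 116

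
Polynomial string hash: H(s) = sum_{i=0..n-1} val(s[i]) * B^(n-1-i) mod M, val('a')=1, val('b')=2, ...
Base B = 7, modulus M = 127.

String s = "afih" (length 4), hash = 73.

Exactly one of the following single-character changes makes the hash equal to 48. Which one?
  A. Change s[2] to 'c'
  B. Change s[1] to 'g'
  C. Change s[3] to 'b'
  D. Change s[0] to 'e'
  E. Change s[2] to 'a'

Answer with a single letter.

Option A: s[2]='i'->'c', delta=(3-9)*7^1 mod 127 = 85, hash=73+85 mod 127 = 31
Option B: s[1]='f'->'g', delta=(7-6)*7^2 mod 127 = 49, hash=73+49 mod 127 = 122
Option C: s[3]='h'->'b', delta=(2-8)*7^0 mod 127 = 121, hash=73+121 mod 127 = 67
Option D: s[0]='a'->'e', delta=(5-1)*7^3 mod 127 = 102, hash=73+102 mod 127 = 48 <-- target
Option E: s[2]='i'->'a', delta=(1-9)*7^1 mod 127 = 71, hash=73+71 mod 127 = 17

Answer: D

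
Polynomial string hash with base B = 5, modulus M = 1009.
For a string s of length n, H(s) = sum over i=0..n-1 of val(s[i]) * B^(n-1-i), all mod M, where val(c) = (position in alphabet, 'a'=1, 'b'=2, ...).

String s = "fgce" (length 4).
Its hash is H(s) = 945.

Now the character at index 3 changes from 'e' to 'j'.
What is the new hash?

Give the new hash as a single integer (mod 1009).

val('e') = 5, val('j') = 10
Position k = 3, exponent = n-1-k = 0
B^0 mod M = 5^0 mod 1009 = 1
Delta = (10 - 5) * 1 mod 1009 = 5
New hash = (945 + 5) mod 1009 = 950

Answer: 950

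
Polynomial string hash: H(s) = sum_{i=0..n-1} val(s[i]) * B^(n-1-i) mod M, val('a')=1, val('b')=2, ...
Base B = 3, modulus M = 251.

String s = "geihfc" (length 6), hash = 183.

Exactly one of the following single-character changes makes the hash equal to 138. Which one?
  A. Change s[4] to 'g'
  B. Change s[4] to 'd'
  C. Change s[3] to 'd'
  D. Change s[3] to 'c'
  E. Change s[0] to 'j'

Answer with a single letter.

Option A: s[4]='f'->'g', delta=(7-6)*3^1 mod 251 = 3, hash=183+3 mod 251 = 186
Option B: s[4]='f'->'d', delta=(4-6)*3^1 mod 251 = 245, hash=183+245 mod 251 = 177
Option C: s[3]='h'->'d', delta=(4-8)*3^2 mod 251 = 215, hash=183+215 mod 251 = 147
Option D: s[3]='h'->'c', delta=(3-8)*3^2 mod 251 = 206, hash=183+206 mod 251 = 138 <-- target
Option E: s[0]='g'->'j', delta=(10-7)*3^5 mod 251 = 227, hash=183+227 mod 251 = 159

Answer: D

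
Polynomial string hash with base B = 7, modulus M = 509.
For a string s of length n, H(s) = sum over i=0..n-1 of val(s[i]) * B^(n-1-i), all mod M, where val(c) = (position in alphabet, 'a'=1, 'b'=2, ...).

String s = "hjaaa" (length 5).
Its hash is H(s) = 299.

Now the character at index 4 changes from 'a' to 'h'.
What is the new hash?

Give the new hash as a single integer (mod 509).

Answer: 306

Derivation:
val('a') = 1, val('h') = 8
Position k = 4, exponent = n-1-k = 0
B^0 mod M = 7^0 mod 509 = 1
Delta = (8 - 1) * 1 mod 509 = 7
New hash = (299 + 7) mod 509 = 306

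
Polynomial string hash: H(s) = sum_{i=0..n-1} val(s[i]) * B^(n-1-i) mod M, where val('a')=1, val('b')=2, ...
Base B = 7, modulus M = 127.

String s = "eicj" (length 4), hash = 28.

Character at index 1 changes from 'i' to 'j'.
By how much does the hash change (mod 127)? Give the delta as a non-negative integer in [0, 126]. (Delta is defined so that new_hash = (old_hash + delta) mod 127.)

Delta formula: (val(new) - val(old)) * B^(n-1-k) mod M
  val('j') - val('i') = 10 - 9 = 1
  B^(n-1-k) = 7^2 mod 127 = 49
  Delta = 1 * 49 mod 127 = 49

Answer: 49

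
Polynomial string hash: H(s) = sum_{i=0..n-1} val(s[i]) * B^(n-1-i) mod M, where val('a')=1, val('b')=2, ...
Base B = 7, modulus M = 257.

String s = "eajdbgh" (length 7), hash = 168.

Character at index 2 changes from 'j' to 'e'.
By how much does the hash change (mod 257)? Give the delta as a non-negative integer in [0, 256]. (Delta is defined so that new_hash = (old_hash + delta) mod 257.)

Delta formula: (val(new) - val(old)) * B^(n-1-k) mod M
  val('e') - val('j') = 5 - 10 = -5
  B^(n-1-k) = 7^4 mod 257 = 88
  Delta = -5 * 88 mod 257 = 74

Answer: 74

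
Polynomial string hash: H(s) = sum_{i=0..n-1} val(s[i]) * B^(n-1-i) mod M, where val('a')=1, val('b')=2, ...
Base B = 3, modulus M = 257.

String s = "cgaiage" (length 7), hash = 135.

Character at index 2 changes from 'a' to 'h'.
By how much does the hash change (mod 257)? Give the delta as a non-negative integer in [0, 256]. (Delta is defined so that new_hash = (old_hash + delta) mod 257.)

Delta formula: (val(new) - val(old)) * B^(n-1-k) mod M
  val('h') - val('a') = 8 - 1 = 7
  B^(n-1-k) = 3^4 mod 257 = 81
  Delta = 7 * 81 mod 257 = 53

Answer: 53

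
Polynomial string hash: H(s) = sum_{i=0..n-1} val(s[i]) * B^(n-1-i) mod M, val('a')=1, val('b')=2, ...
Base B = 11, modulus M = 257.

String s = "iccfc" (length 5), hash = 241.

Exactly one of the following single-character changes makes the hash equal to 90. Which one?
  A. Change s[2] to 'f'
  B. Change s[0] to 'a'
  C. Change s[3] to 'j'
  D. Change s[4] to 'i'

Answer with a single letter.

Answer: A

Derivation:
Option A: s[2]='c'->'f', delta=(6-3)*11^2 mod 257 = 106, hash=241+106 mod 257 = 90 <-- target
Option B: s[0]='i'->'a', delta=(1-9)*11^4 mod 257 = 64, hash=241+64 mod 257 = 48
Option C: s[3]='f'->'j', delta=(10-6)*11^1 mod 257 = 44, hash=241+44 mod 257 = 28
Option D: s[4]='c'->'i', delta=(9-3)*11^0 mod 257 = 6, hash=241+6 mod 257 = 247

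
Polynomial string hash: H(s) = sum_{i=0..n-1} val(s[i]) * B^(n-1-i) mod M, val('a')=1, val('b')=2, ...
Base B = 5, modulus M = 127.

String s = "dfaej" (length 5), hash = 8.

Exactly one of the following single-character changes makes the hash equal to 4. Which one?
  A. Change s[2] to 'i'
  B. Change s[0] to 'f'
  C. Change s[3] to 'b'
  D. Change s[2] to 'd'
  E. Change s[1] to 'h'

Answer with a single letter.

Answer: E

Derivation:
Option A: s[2]='a'->'i', delta=(9-1)*5^2 mod 127 = 73, hash=8+73 mod 127 = 81
Option B: s[0]='d'->'f', delta=(6-4)*5^4 mod 127 = 107, hash=8+107 mod 127 = 115
Option C: s[3]='e'->'b', delta=(2-5)*5^1 mod 127 = 112, hash=8+112 mod 127 = 120
Option D: s[2]='a'->'d', delta=(4-1)*5^2 mod 127 = 75, hash=8+75 mod 127 = 83
Option E: s[1]='f'->'h', delta=(8-6)*5^3 mod 127 = 123, hash=8+123 mod 127 = 4 <-- target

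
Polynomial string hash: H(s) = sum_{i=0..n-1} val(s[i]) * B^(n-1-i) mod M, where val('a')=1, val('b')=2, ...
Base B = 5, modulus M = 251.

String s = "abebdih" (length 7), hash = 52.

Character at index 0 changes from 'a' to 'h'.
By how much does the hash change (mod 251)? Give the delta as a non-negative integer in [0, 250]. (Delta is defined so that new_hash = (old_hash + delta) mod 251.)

Delta formula: (val(new) - val(old)) * B^(n-1-k) mod M
  val('h') - val('a') = 8 - 1 = 7
  B^(n-1-k) = 5^6 mod 251 = 63
  Delta = 7 * 63 mod 251 = 190

Answer: 190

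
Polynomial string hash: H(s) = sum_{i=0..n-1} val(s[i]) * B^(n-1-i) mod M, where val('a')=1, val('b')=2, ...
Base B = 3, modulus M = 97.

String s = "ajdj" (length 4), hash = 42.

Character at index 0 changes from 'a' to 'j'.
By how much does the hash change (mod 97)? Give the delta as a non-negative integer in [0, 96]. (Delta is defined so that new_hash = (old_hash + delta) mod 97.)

Delta formula: (val(new) - val(old)) * B^(n-1-k) mod M
  val('j') - val('a') = 10 - 1 = 9
  B^(n-1-k) = 3^3 mod 97 = 27
  Delta = 9 * 27 mod 97 = 49

Answer: 49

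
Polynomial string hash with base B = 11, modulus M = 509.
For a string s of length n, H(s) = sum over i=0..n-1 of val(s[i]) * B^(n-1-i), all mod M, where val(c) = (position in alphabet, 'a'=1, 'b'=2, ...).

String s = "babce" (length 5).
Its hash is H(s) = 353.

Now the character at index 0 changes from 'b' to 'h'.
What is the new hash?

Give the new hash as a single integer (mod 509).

val('b') = 2, val('h') = 8
Position k = 0, exponent = n-1-k = 4
B^4 mod M = 11^4 mod 509 = 389
Delta = (8 - 2) * 389 mod 509 = 298
New hash = (353 + 298) mod 509 = 142

Answer: 142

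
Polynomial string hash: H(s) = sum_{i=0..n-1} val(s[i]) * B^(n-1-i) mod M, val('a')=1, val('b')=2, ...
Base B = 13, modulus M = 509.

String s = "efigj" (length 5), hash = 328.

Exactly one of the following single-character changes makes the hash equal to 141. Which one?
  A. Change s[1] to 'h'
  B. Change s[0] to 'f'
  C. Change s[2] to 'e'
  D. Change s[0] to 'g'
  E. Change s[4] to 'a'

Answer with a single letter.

Option A: s[1]='f'->'h', delta=(8-6)*13^3 mod 509 = 322, hash=328+322 mod 509 = 141 <-- target
Option B: s[0]='e'->'f', delta=(6-5)*13^4 mod 509 = 57, hash=328+57 mod 509 = 385
Option C: s[2]='i'->'e', delta=(5-9)*13^2 mod 509 = 342, hash=328+342 mod 509 = 161
Option D: s[0]='e'->'g', delta=(7-5)*13^4 mod 509 = 114, hash=328+114 mod 509 = 442
Option E: s[4]='j'->'a', delta=(1-10)*13^0 mod 509 = 500, hash=328+500 mod 509 = 319

Answer: A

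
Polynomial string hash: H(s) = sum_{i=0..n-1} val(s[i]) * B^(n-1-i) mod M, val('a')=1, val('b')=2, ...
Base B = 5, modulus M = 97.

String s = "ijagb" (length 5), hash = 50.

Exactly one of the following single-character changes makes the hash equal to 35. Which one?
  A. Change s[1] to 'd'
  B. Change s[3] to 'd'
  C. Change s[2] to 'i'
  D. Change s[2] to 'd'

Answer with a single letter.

Option A: s[1]='j'->'d', delta=(4-10)*5^3 mod 97 = 26, hash=50+26 mod 97 = 76
Option B: s[3]='g'->'d', delta=(4-7)*5^1 mod 97 = 82, hash=50+82 mod 97 = 35 <-- target
Option C: s[2]='a'->'i', delta=(9-1)*5^2 mod 97 = 6, hash=50+6 mod 97 = 56
Option D: s[2]='a'->'d', delta=(4-1)*5^2 mod 97 = 75, hash=50+75 mod 97 = 28

Answer: B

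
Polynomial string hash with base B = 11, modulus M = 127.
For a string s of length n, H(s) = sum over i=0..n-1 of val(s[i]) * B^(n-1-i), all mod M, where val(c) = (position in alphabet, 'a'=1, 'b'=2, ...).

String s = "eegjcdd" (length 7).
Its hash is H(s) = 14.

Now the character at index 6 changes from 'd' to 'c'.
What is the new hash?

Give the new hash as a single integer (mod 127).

val('d') = 4, val('c') = 3
Position k = 6, exponent = n-1-k = 0
B^0 mod M = 11^0 mod 127 = 1
Delta = (3 - 4) * 1 mod 127 = 126
New hash = (14 + 126) mod 127 = 13

Answer: 13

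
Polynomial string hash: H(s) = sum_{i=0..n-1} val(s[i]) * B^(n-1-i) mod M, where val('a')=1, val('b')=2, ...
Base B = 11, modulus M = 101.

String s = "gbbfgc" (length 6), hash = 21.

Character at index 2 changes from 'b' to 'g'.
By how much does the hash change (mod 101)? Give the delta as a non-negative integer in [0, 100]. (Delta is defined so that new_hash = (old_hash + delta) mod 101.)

Delta formula: (val(new) - val(old)) * B^(n-1-k) mod M
  val('g') - val('b') = 7 - 2 = 5
  B^(n-1-k) = 11^3 mod 101 = 18
  Delta = 5 * 18 mod 101 = 90

Answer: 90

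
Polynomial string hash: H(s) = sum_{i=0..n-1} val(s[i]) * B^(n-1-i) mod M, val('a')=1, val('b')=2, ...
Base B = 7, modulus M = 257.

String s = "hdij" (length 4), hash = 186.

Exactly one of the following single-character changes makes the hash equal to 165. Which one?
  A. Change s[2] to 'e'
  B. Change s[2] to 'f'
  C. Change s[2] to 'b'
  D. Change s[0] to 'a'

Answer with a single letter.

Answer: B

Derivation:
Option A: s[2]='i'->'e', delta=(5-9)*7^1 mod 257 = 229, hash=186+229 mod 257 = 158
Option B: s[2]='i'->'f', delta=(6-9)*7^1 mod 257 = 236, hash=186+236 mod 257 = 165 <-- target
Option C: s[2]='i'->'b', delta=(2-9)*7^1 mod 257 = 208, hash=186+208 mod 257 = 137
Option D: s[0]='h'->'a', delta=(1-8)*7^3 mod 257 = 169, hash=186+169 mod 257 = 98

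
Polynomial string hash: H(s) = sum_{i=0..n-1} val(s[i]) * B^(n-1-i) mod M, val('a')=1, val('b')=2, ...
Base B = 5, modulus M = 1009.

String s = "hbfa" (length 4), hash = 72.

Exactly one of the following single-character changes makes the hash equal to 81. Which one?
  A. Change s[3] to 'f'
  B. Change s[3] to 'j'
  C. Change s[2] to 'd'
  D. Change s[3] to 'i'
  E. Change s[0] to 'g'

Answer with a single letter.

Answer: B

Derivation:
Option A: s[3]='a'->'f', delta=(6-1)*5^0 mod 1009 = 5, hash=72+5 mod 1009 = 77
Option B: s[3]='a'->'j', delta=(10-1)*5^0 mod 1009 = 9, hash=72+9 mod 1009 = 81 <-- target
Option C: s[2]='f'->'d', delta=(4-6)*5^1 mod 1009 = 999, hash=72+999 mod 1009 = 62
Option D: s[3]='a'->'i', delta=(9-1)*5^0 mod 1009 = 8, hash=72+8 mod 1009 = 80
Option E: s[0]='h'->'g', delta=(7-8)*5^3 mod 1009 = 884, hash=72+884 mod 1009 = 956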